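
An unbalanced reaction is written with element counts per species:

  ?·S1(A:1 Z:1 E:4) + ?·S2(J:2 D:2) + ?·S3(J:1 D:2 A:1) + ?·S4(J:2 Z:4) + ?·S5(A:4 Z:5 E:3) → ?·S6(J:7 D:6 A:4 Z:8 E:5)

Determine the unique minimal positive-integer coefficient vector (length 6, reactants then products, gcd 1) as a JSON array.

Coefficients: [3, 4, 5, 4, 1, 3]

J: 3·0+4·2+5·1+4·2+1·0 = 21 | 3·7 = 21
D: 3·0+4·2+5·2+4·0+1·0 = 18 | 3·6 = 18
A: 3·1+4·0+5·1+4·0+1·4 = 12 | 3·4 = 12
Z: 3·1+4·0+5·0+4·4+1·5 = 24 | 3·8 = 24
E: 3·4+4·0+5·0+4·0+1·3 = 15 | 3·5 = 15
gcd(3,4,5,4,1,3) = 1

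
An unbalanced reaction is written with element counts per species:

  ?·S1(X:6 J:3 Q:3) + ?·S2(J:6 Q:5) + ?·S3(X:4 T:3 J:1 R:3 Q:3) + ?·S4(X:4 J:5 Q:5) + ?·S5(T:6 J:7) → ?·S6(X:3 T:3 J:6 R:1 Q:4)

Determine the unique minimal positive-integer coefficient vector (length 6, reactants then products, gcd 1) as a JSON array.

Coefficients: [1, 2, 2, 1, 2, 6]

X: 1·6+2·0+2·4+1·4+2·0 = 18 | 6·3 = 18
T: 1·0+2·0+2·3+1·0+2·6 = 18 | 6·3 = 18
J: 1·3+2·6+2·1+1·5+2·7 = 36 | 6·6 = 36
R: 1·0+2·0+2·3+1·0+2·0 = 6 | 6·1 = 6
Q: 1·3+2·5+2·3+1·5+2·0 = 24 | 6·4 = 24
gcd(1,2,2,1,2,6) = 1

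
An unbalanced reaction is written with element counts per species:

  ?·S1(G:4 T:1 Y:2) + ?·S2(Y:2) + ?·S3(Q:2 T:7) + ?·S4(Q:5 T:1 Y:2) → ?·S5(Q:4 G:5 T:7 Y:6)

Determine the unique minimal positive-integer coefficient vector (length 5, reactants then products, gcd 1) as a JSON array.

Coefficients: [5, 5, 3, 2, 4]

Q: 5·0+5·0+3·2+2·5 = 16 | 4·4 = 16
G: 5·4+5·0+3·0+2·0 = 20 | 4·5 = 20
T: 5·1+5·0+3·7+2·1 = 28 | 4·7 = 28
Y: 5·2+5·2+3·0+2·2 = 24 | 4·6 = 24
gcd(5,5,3,2,4) = 1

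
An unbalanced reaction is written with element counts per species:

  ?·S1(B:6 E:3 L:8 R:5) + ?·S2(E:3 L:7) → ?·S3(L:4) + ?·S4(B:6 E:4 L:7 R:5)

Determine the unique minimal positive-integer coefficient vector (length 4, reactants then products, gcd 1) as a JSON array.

Coefficients: [6, 2, 5, 6]

B: 6·6+2·0 = 36 | 5·0+6·6 = 36
E: 6·3+2·3 = 24 | 5·0+6·4 = 24
L: 6·8+2·7 = 62 | 5·4+6·7 = 62
R: 6·5+2·0 = 30 | 5·0+6·5 = 30
gcd(6,2,5,6) = 1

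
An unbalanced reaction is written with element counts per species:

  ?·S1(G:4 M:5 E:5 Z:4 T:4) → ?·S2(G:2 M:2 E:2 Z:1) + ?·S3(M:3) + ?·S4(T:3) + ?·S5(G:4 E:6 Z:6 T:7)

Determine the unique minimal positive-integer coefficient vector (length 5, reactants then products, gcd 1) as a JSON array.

G: 6·4 = 24 | 6·2+6·0+1·0+3·4 = 24
M: 6·5 = 30 | 6·2+6·3+1·0+3·0 = 30
E: 6·5 = 30 | 6·2+6·0+1·0+3·6 = 30
Z: 6·4 = 24 | 6·1+6·0+1·0+3·6 = 24
T: 6·4 = 24 | 6·0+6·0+1·3+3·7 = 24
gcd(6,6,6,1,3) = 1

Coefficients: [6, 6, 6, 1, 3]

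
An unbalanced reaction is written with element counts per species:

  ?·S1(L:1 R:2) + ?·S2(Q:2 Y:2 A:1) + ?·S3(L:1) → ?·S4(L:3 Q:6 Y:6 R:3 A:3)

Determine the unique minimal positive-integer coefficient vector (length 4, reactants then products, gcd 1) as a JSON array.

Coefficients: [3, 6, 3, 2]

L: 3·1+6·0+3·1 = 6 | 2·3 = 6
Q: 3·0+6·2+3·0 = 12 | 2·6 = 12
Y: 3·0+6·2+3·0 = 12 | 2·6 = 12
R: 3·2+6·0+3·0 = 6 | 2·3 = 6
A: 3·0+6·1+3·0 = 6 | 2·3 = 6
gcd(3,6,3,2) = 1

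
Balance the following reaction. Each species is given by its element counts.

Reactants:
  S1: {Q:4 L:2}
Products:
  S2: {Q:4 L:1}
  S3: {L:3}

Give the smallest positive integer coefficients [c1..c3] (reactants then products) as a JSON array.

Coefficients: [3, 3, 1]

Q: 3·4 = 12 | 3·4+1·0 = 12
L: 3·2 = 6 | 3·1+1·3 = 6
gcd(3,3,1) = 1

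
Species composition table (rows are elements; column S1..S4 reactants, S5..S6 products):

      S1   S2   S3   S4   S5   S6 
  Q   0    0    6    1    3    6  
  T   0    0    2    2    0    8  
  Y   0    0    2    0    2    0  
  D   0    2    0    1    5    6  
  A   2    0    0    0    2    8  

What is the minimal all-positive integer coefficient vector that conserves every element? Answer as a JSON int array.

Q: 5·0+4·0+1·6+3·1 = 9 | 1·3+1·6 = 9
T: 5·0+4·0+1·2+3·2 = 8 | 1·0+1·8 = 8
Y: 5·0+4·0+1·2+3·0 = 2 | 1·2+1·0 = 2
D: 5·0+4·2+1·0+3·1 = 11 | 1·5+1·6 = 11
A: 5·2+4·0+1·0+3·0 = 10 | 1·2+1·8 = 10
gcd(5,4,1,3,1,1) = 1

Coefficients: [5, 4, 1, 3, 1, 1]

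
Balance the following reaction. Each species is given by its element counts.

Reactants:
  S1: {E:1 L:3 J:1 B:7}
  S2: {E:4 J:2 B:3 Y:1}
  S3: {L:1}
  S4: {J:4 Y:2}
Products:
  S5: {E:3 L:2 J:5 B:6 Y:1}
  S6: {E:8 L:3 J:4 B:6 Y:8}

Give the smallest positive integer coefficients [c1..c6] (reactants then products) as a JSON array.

Coefficients: [3, 5, 4, 4, 5, 1]

E: 3·1+5·4+4·0+4·0 = 23 | 5·3+1·8 = 23
L: 3·3+5·0+4·1+4·0 = 13 | 5·2+1·3 = 13
J: 3·1+5·2+4·0+4·4 = 29 | 5·5+1·4 = 29
B: 3·7+5·3+4·0+4·0 = 36 | 5·6+1·6 = 36
Y: 3·0+5·1+4·0+4·2 = 13 | 5·1+1·8 = 13
gcd(3,5,4,4,5,1) = 1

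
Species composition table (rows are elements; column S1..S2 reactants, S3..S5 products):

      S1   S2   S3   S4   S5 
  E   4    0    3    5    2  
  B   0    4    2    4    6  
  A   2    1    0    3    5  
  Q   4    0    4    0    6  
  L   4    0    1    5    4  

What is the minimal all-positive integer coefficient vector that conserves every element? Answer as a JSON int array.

E: 5·4+6·0 = 20 | 2·3+2·5+2·2 = 20
B: 5·0+6·4 = 24 | 2·2+2·4+2·6 = 24
A: 5·2+6·1 = 16 | 2·0+2·3+2·5 = 16
Q: 5·4+6·0 = 20 | 2·4+2·0+2·6 = 20
L: 5·4+6·0 = 20 | 2·1+2·5+2·4 = 20
gcd(5,6,2,2,2) = 1

Coefficients: [5, 6, 2, 2, 2]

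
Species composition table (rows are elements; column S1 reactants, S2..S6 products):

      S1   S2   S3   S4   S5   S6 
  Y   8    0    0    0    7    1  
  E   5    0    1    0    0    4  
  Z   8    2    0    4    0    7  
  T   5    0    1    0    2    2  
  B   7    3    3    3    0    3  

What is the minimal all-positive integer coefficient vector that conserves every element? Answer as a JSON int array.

Coefficients: [6, 1, 6, 1, 6, 6]

Y: 6·8 = 48 | 1·0+6·0+1·0+6·7+6·1 = 48
E: 6·5 = 30 | 1·0+6·1+1·0+6·0+6·4 = 30
Z: 6·8 = 48 | 1·2+6·0+1·4+6·0+6·7 = 48
T: 6·5 = 30 | 1·0+6·1+1·0+6·2+6·2 = 30
B: 6·7 = 42 | 1·3+6·3+1·3+6·0+6·3 = 42
gcd(6,1,6,1,6,6) = 1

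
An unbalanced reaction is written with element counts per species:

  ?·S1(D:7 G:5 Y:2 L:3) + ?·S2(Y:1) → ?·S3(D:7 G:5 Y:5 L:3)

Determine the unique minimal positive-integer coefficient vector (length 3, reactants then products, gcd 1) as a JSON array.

Coefficients: [1, 3, 1]

D: 1·7+3·0 = 7 | 1·7 = 7
G: 1·5+3·0 = 5 | 1·5 = 5
Y: 1·2+3·1 = 5 | 1·5 = 5
L: 1·3+3·0 = 3 | 1·3 = 3
gcd(1,3,1) = 1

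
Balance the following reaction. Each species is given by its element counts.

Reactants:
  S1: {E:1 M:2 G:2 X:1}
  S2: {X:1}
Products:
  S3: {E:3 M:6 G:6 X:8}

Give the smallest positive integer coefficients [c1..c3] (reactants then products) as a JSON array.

E: 3·1+5·0 = 3 | 1·3 = 3
M: 3·2+5·0 = 6 | 1·6 = 6
G: 3·2+5·0 = 6 | 1·6 = 6
X: 3·1+5·1 = 8 | 1·8 = 8
gcd(3,5,1) = 1

Coefficients: [3, 5, 1]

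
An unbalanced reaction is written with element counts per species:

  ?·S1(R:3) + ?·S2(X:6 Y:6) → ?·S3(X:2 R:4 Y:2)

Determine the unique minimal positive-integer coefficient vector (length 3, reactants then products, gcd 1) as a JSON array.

X: 4·0+1·6 = 6 | 3·2 = 6
R: 4·3+1·0 = 12 | 3·4 = 12
Y: 4·0+1·6 = 6 | 3·2 = 6
gcd(4,1,3) = 1

Coefficients: [4, 1, 3]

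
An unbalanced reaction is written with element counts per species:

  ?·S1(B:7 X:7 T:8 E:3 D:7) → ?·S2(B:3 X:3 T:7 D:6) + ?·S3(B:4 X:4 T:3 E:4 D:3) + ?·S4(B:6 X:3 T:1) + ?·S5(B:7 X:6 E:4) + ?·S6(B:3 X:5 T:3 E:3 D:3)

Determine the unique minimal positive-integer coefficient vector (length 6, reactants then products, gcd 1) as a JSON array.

B: 6·7 = 42 | 5·3+2·4+1·6+1·7+2·3 = 42
X: 6·7 = 42 | 5·3+2·4+1·3+1·6+2·5 = 42
T: 6·8 = 48 | 5·7+2·3+1·1+1·0+2·3 = 48
E: 6·3 = 18 | 5·0+2·4+1·0+1·4+2·3 = 18
D: 6·7 = 42 | 5·6+2·3+1·0+1·0+2·3 = 42
gcd(6,5,2,1,1,2) = 1

Coefficients: [6, 5, 2, 1, 1, 2]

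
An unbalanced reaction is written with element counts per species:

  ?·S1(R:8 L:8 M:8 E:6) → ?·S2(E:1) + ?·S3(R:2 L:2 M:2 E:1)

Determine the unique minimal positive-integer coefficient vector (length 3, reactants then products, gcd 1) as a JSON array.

Coefficients: [1, 2, 4]

R: 1·8 = 8 | 2·0+4·2 = 8
L: 1·8 = 8 | 2·0+4·2 = 8
M: 1·8 = 8 | 2·0+4·2 = 8
E: 1·6 = 6 | 2·1+4·1 = 6
gcd(1,2,4) = 1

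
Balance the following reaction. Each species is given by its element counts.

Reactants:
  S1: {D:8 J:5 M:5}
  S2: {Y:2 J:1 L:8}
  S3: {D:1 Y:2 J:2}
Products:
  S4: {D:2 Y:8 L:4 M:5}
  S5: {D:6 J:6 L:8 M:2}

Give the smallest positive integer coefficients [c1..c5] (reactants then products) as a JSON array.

D: 4·8+6·0+2·1 = 34 | 2·2+5·6 = 34
Y: 4·0+6·2+2·2 = 16 | 2·8+5·0 = 16
J: 4·5+6·1+2·2 = 30 | 2·0+5·6 = 30
L: 4·0+6·8+2·0 = 48 | 2·4+5·8 = 48
M: 4·5+6·0+2·0 = 20 | 2·5+5·2 = 20
gcd(4,6,2,2,5) = 1

Coefficients: [4, 6, 2, 2, 5]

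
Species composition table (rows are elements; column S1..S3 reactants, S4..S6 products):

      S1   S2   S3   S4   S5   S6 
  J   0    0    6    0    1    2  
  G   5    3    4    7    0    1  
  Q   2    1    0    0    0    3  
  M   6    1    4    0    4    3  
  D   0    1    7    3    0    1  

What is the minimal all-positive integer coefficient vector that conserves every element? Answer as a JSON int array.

J: 4·0+1·0+2·6 = 12 | 4·0+6·1+3·2 = 12
G: 4·5+1·3+2·4 = 31 | 4·7+6·0+3·1 = 31
Q: 4·2+1·1+2·0 = 9 | 4·0+6·0+3·3 = 9
M: 4·6+1·1+2·4 = 33 | 4·0+6·4+3·3 = 33
D: 4·0+1·1+2·7 = 15 | 4·3+6·0+3·1 = 15
gcd(4,1,2,4,6,3) = 1

Coefficients: [4, 1, 2, 4, 6, 3]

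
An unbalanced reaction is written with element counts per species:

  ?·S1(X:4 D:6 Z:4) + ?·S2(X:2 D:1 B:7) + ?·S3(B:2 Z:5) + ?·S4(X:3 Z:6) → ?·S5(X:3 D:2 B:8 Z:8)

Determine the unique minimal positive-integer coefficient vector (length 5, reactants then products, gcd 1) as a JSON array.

Coefficients: [1, 4, 6, 1, 5]

X: 1·4+4·2+6·0+1·3 = 15 | 5·3 = 15
D: 1·6+4·1+6·0+1·0 = 10 | 5·2 = 10
B: 1·0+4·7+6·2+1·0 = 40 | 5·8 = 40
Z: 1·4+4·0+6·5+1·6 = 40 | 5·8 = 40
gcd(1,4,6,1,5) = 1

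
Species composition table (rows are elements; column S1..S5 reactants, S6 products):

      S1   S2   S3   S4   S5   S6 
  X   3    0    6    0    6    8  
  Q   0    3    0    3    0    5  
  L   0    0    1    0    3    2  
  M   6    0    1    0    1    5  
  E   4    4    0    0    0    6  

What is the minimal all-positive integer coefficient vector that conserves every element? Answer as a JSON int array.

X: 4·3+5·0+3·6+5·0+3·6 = 48 | 6·8 = 48
Q: 4·0+5·3+3·0+5·3+3·0 = 30 | 6·5 = 30
L: 4·0+5·0+3·1+5·0+3·3 = 12 | 6·2 = 12
M: 4·6+5·0+3·1+5·0+3·1 = 30 | 6·5 = 30
E: 4·4+5·4+3·0+5·0+3·0 = 36 | 6·6 = 36
gcd(4,5,3,5,3,6) = 1

Coefficients: [4, 5, 3, 5, 3, 6]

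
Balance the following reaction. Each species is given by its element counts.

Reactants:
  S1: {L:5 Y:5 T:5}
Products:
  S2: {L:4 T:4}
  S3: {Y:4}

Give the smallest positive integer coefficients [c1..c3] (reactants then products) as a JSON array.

Coefficients: [4, 5, 5]

L: 4·5 = 20 | 5·4+5·0 = 20
Y: 4·5 = 20 | 5·0+5·4 = 20
T: 4·5 = 20 | 5·4+5·0 = 20
gcd(4,5,5) = 1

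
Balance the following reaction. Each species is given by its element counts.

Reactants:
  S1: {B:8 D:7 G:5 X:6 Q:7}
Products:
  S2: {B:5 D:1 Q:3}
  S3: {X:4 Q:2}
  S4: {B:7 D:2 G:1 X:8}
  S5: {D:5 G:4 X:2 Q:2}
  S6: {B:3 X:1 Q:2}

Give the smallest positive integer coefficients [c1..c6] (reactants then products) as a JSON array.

Coefficients: [5, 3, 1, 1, 6, 6]

B: 5·8 = 40 | 3·5+1·0+1·7+6·0+6·3 = 40
D: 5·7 = 35 | 3·1+1·0+1·2+6·5+6·0 = 35
G: 5·5 = 25 | 3·0+1·0+1·1+6·4+6·0 = 25
X: 5·6 = 30 | 3·0+1·4+1·8+6·2+6·1 = 30
Q: 5·7 = 35 | 3·3+1·2+1·0+6·2+6·2 = 35
gcd(5,3,1,1,6,6) = 1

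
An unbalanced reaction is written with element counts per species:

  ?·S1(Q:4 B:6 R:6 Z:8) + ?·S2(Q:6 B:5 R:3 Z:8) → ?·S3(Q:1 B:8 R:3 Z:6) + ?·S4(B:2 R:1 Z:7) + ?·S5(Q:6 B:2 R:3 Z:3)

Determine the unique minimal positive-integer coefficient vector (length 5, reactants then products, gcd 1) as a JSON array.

Q: 2·4+4·6 = 32 | 2·1+3·0+5·6 = 32
B: 2·6+4·5 = 32 | 2·8+3·2+5·2 = 32
R: 2·6+4·3 = 24 | 2·3+3·1+5·3 = 24
Z: 2·8+4·8 = 48 | 2·6+3·7+5·3 = 48
gcd(2,4,2,3,5) = 1

Coefficients: [2, 4, 2, 3, 5]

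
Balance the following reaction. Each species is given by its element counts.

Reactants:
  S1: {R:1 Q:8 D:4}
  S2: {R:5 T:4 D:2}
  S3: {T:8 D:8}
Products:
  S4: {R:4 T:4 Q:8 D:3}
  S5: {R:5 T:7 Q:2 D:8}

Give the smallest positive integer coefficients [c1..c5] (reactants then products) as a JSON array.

Coefficients: [3, 5, 2, 2, 4]

R: 3·1+5·5+2·0 = 28 | 2·4+4·5 = 28
T: 3·0+5·4+2·8 = 36 | 2·4+4·7 = 36
Q: 3·8+5·0+2·0 = 24 | 2·8+4·2 = 24
D: 3·4+5·2+2·8 = 38 | 2·3+4·8 = 38
gcd(3,5,2,2,4) = 1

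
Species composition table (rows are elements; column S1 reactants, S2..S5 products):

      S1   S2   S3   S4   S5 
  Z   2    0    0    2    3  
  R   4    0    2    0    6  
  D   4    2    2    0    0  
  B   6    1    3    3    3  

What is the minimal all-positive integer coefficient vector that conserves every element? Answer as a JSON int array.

Coefficients: [5, 6, 4, 2, 2]

Z: 5·2 = 10 | 6·0+4·0+2·2+2·3 = 10
R: 5·4 = 20 | 6·0+4·2+2·0+2·6 = 20
D: 5·4 = 20 | 6·2+4·2+2·0+2·0 = 20
B: 5·6 = 30 | 6·1+4·3+2·3+2·3 = 30
gcd(5,6,4,2,2) = 1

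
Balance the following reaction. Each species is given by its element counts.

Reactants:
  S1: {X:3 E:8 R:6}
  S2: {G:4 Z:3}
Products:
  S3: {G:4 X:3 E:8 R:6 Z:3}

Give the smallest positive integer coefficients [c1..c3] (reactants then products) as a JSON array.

G: 1·0+1·4 = 4 | 1·4 = 4
X: 1·3+1·0 = 3 | 1·3 = 3
E: 1·8+1·0 = 8 | 1·8 = 8
R: 1·6+1·0 = 6 | 1·6 = 6
Z: 1·0+1·3 = 3 | 1·3 = 3
gcd(1,1,1) = 1

Coefficients: [1, 1, 1]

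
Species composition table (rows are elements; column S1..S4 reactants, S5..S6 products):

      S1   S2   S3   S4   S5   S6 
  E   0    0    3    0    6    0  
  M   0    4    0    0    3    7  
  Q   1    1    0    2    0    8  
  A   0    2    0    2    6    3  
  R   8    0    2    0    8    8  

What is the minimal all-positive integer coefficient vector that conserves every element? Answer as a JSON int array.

E: 3·0+5·0+4·3+4·0 = 12 | 2·6+2·0 = 12
M: 3·0+5·4+4·0+4·0 = 20 | 2·3+2·7 = 20
Q: 3·1+5·1+4·0+4·2 = 16 | 2·0+2·8 = 16
A: 3·0+5·2+4·0+4·2 = 18 | 2·6+2·3 = 18
R: 3·8+5·0+4·2+4·0 = 32 | 2·8+2·8 = 32
gcd(3,5,4,4,2,2) = 1

Coefficients: [3, 5, 4, 4, 2, 2]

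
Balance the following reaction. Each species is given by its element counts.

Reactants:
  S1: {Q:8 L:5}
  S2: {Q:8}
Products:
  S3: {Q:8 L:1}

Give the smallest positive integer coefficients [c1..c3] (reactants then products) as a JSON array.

Coefficients: [1, 4, 5]

Q: 1·8+4·8 = 40 | 5·8 = 40
L: 1·5+4·0 = 5 | 5·1 = 5
gcd(1,4,5) = 1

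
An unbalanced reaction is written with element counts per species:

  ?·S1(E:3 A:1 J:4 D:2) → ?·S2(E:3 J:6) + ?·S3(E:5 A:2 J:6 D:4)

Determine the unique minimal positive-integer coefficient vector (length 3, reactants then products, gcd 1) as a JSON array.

Coefficients: [6, 1, 3]

E: 6·3 = 18 | 1·3+3·5 = 18
A: 6·1 = 6 | 1·0+3·2 = 6
J: 6·4 = 24 | 1·6+3·6 = 24
D: 6·2 = 12 | 1·0+3·4 = 12
gcd(6,1,3) = 1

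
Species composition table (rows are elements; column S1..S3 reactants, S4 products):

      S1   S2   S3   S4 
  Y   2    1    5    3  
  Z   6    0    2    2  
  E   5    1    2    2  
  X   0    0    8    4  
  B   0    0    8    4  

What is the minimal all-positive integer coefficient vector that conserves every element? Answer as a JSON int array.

Coefficients: [1, 1, 3, 6]

Y: 1·2+1·1+3·5 = 18 | 6·3 = 18
Z: 1·6+1·0+3·2 = 12 | 6·2 = 12
E: 1·5+1·1+3·2 = 12 | 6·2 = 12
X: 1·0+1·0+3·8 = 24 | 6·4 = 24
B: 1·0+1·0+3·8 = 24 | 6·4 = 24
gcd(1,1,3,6) = 1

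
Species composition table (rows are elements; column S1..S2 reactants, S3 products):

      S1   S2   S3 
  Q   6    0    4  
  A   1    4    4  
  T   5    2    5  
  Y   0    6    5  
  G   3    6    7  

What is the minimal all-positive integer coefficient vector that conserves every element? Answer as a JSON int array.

Q: 4·6+5·0 = 24 | 6·4 = 24
A: 4·1+5·4 = 24 | 6·4 = 24
T: 4·5+5·2 = 30 | 6·5 = 30
Y: 4·0+5·6 = 30 | 6·5 = 30
G: 4·3+5·6 = 42 | 6·7 = 42
gcd(4,5,6) = 1

Coefficients: [4, 5, 6]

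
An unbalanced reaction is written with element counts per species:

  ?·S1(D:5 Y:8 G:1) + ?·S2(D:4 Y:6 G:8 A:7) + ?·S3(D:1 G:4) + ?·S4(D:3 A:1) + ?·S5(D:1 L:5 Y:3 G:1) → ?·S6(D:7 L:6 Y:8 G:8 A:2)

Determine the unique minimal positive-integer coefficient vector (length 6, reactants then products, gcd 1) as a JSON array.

D: 2·5+1·4+6·1+3·3+6·1 = 35 | 5·7 = 35
L: 2·0+1·0+6·0+3·0+6·5 = 30 | 5·6 = 30
Y: 2·8+1·6+6·0+3·0+6·3 = 40 | 5·8 = 40
G: 2·1+1·8+6·4+3·0+6·1 = 40 | 5·8 = 40
A: 2·0+1·7+6·0+3·1+6·0 = 10 | 5·2 = 10
gcd(2,1,6,3,6,5) = 1

Coefficients: [2, 1, 6, 3, 6, 5]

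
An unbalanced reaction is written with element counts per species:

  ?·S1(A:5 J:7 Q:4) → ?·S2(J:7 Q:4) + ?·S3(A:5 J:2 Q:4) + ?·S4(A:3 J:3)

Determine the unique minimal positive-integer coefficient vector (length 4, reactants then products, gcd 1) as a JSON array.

Coefficients: [6, 3, 3, 5]

A: 6·5 = 30 | 3·0+3·5+5·3 = 30
J: 6·7 = 42 | 3·7+3·2+5·3 = 42
Q: 6·4 = 24 | 3·4+3·4+5·0 = 24
gcd(6,3,3,5) = 1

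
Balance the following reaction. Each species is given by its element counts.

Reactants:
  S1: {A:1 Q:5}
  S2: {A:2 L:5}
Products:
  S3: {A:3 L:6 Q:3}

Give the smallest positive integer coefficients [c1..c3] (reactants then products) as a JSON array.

A: 3·1+6·2 = 15 | 5·3 = 15
L: 3·0+6·5 = 30 | 5·6 = 30
Q: 3·5+6·0 = 15 | 5·3 = 15
gcd(3,6,5) = 1

Coefficients: [3, 6, 5]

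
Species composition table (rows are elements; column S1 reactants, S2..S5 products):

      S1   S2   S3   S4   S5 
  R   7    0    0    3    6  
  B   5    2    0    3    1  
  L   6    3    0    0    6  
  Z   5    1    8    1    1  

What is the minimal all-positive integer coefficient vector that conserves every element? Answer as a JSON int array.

Coefficients: [3, 2, 1, 3, 2]

R: 3·7 = 21 | 2·0+1·0+3·3+2·6 = 21
B: 3·5 = 15 | 2·2+1·0+3·3+2·1 = 15
L: 3·6 = 18 | 2·3+1·0+3·0+2·6 = 18
Z: 3·5 = 15 | 2·1+1·8+3·1+2·1 = 15
gcd(3,2,1,3,2) = 1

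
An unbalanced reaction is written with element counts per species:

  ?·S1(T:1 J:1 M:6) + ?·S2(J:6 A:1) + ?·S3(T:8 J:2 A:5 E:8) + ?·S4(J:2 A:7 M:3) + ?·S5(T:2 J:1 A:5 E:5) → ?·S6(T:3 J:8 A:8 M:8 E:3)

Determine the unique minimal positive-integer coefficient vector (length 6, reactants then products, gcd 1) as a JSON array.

T: 6·1+5·0+1·8+4·0+2·2 = 18 | 6·3 = 18
J: 6·1+5·6+1·2+4·2+2·1 = 48 | 6·8 = 48
A: 6·0+5·1+1·5+4·7+2·5 = 48 | 6·8 = 48
M: 6·6+5·0+1·0+4·3+2·0 = 48 | 6·8 = 48
E: 6·0+5·0+1·8+4·0+2·5 = 18 | 6·3 = 18
gcd(6,5,1,4,2,6) = 1

Coefficients: [6, 5, 1, 4, 2, 6]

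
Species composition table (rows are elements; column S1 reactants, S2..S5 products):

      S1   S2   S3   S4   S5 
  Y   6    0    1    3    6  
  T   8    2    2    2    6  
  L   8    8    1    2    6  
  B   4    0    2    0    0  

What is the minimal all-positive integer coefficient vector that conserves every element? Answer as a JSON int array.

Coefficients: [3, 1, 6, 2, 1]

Y: 3·6 = 18 | 1·0+6·1+2·3+1·6 = 18
T: 3·8 = 24 | 1·2+6·2+2·2+1·6 = 24
L: 3·8 = 24 | 1·8+6·1+2·2+1·6 = 24
B: 3·4 = 12 | 1·0+6·2+2·0+1·0 = 12
gcd(3,1,6,2,1) = 1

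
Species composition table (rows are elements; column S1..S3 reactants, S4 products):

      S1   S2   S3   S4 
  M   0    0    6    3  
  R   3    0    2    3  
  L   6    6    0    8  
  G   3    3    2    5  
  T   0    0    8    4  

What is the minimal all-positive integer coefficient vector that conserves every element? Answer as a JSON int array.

Coefficients: [4, 4, 3, 6]

M: 4·0+4·0+3·6 = 18 | 6·3 = 18
R: 4·3+4·0+3·2 = 18 | 6·3 = 18
L: 4·6+4·6+3·0 = 48 | 6·8 = 48
G: 4·3+4·3+3·2 = 30 | 6·5 = 30
T: 4·0+4·0+3·8 = 24 | 6·4 = 24
gcd(4,4,3,6) = 1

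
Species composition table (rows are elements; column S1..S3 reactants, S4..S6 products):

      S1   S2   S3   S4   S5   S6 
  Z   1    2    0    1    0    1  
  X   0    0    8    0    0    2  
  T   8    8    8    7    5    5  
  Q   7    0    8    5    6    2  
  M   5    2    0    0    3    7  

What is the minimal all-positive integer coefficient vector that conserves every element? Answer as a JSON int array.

Z: 6·1+2·2+1·0 = 10 | 6·1+2·0+4·1 = 10
X: 6·0+2·0+1·8 = 8 | 6·0+2·0+4·2 = 8
T: 6·8+2·8+1·8 = 72 | 6·7+2·5+4·5 = 72
Q: 6·7+2·0+1·8 = 50 | 6·5+2·6+4·2 = 50
M: 6·5+2·2+1·0 = 34 | 6·0+2·3+4·7 = 34
gcd(6,2,1,6,2,4) = 1

Coefficients: [6, 2, 1, 6, 2, 4]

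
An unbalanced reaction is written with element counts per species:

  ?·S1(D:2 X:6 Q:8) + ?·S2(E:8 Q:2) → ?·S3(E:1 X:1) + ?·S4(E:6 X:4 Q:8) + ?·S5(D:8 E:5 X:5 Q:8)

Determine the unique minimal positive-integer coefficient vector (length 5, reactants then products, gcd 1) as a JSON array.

D: 4·2+4·0 = 8 | 3·0+4·0+1·8 = 8
E: 4·0+4·8 = 32 | 3·1+4·6+1·5 = 32
X: 4·6+4·0 = 24 | 3·1+4·4+1·5 = 24
Q: 4·8+4·2 = 40 | 3·0+4·8+1·8 = 40
gcd(4,4,3,4,1) = 1

Coefficients: [4, 4, 3, 4, 1]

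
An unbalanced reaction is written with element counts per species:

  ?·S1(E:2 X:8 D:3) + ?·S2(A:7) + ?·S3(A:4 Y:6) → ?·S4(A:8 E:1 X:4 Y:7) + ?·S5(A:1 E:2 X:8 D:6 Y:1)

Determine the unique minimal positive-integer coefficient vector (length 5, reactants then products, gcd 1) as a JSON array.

A: 4·0+2·7+5·4 = 34 | 4·8+2·1 = 34
E: 4·2+2·0+5·0 = 8 | 4·1+2·2 = 8
X: 4·8+2·0+5·0 = 32 | 4·4+2·8 = 32
D: 4·3+2·0+5·0 = 12 | 4·0+2·6 = 12
Y: 4·0+2·0+5·6 = 30 | 4·7+2·1 = 30
gcd(4,2,5,4,2) = 1

Coefficients: [4, 2, 5, 4, 2]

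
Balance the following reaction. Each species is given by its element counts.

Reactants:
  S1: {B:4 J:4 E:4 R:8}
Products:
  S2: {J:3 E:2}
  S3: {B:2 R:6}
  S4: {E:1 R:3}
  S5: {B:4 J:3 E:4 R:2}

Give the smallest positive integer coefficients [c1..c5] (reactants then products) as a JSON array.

Coefficients: [6, 5, 6, 2, 3]

B: 6·4 = 24 | 5·0+6·2+2·0+3·4 = 24
J: 6·4 = 24 | 5·3+6·0+2·0+3·3 = 24
E: 6·4 = 24 | 5·2+6·0+2·1+3·4 = 24
R: 6·8 = 48 | 5·0+6·6+2·3+3·2 = 48
gcd(6,5,6,2,3) = 1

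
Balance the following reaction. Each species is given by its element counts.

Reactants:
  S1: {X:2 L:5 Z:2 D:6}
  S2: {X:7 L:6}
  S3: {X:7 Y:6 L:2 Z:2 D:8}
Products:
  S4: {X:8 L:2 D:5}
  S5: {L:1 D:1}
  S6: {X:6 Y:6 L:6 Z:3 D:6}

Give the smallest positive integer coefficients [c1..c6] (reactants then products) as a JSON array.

X: 3·2+4·7+6·7 = 76 | 5·8+5·0+6·6 = 76
Y: 3·0+4·0+6·6 = 36 | 5·0+5·0+6·6 = 36
L: 3·5+4·6+6·2 = 51 | 5·2+5·1+6·6 = 51
Z: 3·2+4·0+6·2 = 18 | 5·0+5·0+6·3 = 18
D: 3·6+4·0+6·8 = 66 | 5·5+5·1+6·6 = 66
gcd(3,4,6,5,5,6) = 1

Coefficients: [3, 4, 6, 5, 5, 6]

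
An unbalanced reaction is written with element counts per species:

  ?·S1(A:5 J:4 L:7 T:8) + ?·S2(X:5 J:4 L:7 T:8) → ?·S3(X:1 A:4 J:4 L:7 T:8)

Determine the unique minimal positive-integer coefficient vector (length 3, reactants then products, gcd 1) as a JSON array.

Coefficients: [4, 1, 5]

X: 4·0+1·5 = 5 | 5·1 = 5
A: 4·5+1·0 = 20 | 5·4 = 20
J: 4·4+1·4 = 20 | 5·4 = 20
L: 4·7+1·7 = 35 | 5·7 = 35
T: 4·8+1·8 = 40 | 5·8 = 40
gcd(4,1,5) = 1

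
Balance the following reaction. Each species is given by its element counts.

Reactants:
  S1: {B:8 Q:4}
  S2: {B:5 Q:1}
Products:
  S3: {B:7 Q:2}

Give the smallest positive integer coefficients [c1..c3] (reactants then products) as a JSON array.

B: 1·8+4·5 = 28 | 4·7 = 28
Q: 1·4+4·1 = 8 | 4·2 = 8
gcd(1,4,4) = 1

Coefficients: [1, 4, 4]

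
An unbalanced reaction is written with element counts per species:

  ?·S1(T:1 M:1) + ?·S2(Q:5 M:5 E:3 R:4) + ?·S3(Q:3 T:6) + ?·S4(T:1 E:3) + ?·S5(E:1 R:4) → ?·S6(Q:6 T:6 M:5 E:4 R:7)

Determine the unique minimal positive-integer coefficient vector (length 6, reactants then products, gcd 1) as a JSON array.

Coefficients: [5, 3, 3, 1, 4, 4]

Q: 5·0+3·5+3·3+1·0+4·0 = 24 | 4·6 = 24
T: 5·1+3·0+3·6+1·1+4·0 = 24 | 4·6 = 24
M: 5·1+3·5+3·0+1·0+4·0 = 20 | 4·5 = 20
E: 5·0+3·3+3·0+1·3+4·1 = 16 | 4·4 = 16
R: 5·0+3·4+3·0+1·0+4·4 = 28 | 4·7 = 28
gcd(5,3,3,1,4,4) = 1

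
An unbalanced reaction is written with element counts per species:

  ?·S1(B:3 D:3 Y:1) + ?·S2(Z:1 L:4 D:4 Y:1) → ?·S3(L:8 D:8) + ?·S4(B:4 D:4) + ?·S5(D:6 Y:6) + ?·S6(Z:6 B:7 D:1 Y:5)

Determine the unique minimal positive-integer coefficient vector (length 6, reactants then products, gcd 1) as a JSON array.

Z: 5·0+6·1 = 6 | 3·0+2·0+1·0+1·6 = 6
B: 5·3+6·0 = 15 | 3·0+2·4+1·0+1·7 = 15
L: 5·0+6·4 = 24 | 3·8+2·0+1·0+1·0 = 24
D: 5·3+6·4 = 39 | 3·8+2·4+1·6+1·1 = 39
Y: 5·1+6·1 = 11 | 3·0+2·0+1·6+1·5 = 11
gcd(5,6,3,2,1,1) = 1

Coefficients: [5, 6, 3, 2, 1, 1]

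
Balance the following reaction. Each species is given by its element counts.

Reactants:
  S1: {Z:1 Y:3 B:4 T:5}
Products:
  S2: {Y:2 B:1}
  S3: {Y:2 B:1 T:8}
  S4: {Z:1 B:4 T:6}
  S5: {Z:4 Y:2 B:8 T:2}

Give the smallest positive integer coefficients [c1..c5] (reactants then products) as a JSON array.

Coefficients: [6, 6, 2, 2, 1]

Z: 6·1 = 6 | 6·0+2·0+2·1+1·4 = 6
Y: 6·3 = 18 | 6·2+2·2+2·0+1·2 = 18
B: 6·4 = 24 | 6·1+2·1+2·4+1·8 = 24
T: 6·5 = 30 | 6·0+2·8+2·6+1·2 = 30
gcd(6,6,2,2,1) = 1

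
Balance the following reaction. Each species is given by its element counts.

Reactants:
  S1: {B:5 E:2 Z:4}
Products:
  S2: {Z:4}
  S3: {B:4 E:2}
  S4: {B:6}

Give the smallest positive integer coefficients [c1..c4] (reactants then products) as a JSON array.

Coefficients: [6, 6, 6, 1]

B: 6·5 = 30 | 6·0+6·4+1·6 = 30
E: 6·2 = 12 | 6·0+6·2+1·0 = 12
Z: 6·4 = 24 | 6·4+6·0+1·0 = 24
gcd(6,6,6,1) = 1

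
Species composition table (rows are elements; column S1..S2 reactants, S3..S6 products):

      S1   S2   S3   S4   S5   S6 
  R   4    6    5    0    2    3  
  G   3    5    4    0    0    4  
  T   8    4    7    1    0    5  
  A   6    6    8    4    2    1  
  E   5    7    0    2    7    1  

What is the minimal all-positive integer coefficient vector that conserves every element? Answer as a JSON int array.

R: 3·4+3·6 = 30 | 2·5+2·0+4·2+4·3 = 30
G: 3·3+3·5 = 24 | 2·4+2·0+4·0+4·4 = 24
T: 3·8+3·4 = 36 | 2·7+2·1+4·0+4·5 = 36
A: 3·6+3·6 = 36 | 2·8+2·4+4·2+4·1 = 36
E: 3·5+3·7 = 36 | 2·0+2·2+4·7+4·1 = 36
gcd(3,3,2,2,4,4) = 1

Coefficients: [3, 3, 2, 2, 4, 4]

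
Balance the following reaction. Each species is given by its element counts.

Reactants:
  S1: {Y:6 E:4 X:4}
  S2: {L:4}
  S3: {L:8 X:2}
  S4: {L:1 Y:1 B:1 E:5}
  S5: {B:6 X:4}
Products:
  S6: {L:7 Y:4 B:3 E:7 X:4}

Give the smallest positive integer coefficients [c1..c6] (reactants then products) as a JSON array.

Coefficients: [3, 5, 2, 6, 2, 6]

L: 3·0+5·4+2·8+6·1+2·0 = 42 | 6·7 = 42
Y: 3·6+5·0+2·0+6·1+2·0 = 24 | 6·4 = 24
B: 3·0+5·0+2·0+6·1+2·6 = 18 | 6·3 = 18
E: 3·4+5·0+2·0+6·5+2·0 = 42 | 6·7 = 42
X: 3·4+5·0+2·2+6·0+2·4 = 24 | 6·4 = 24
gcd(3,5,2,6,2,6) = 1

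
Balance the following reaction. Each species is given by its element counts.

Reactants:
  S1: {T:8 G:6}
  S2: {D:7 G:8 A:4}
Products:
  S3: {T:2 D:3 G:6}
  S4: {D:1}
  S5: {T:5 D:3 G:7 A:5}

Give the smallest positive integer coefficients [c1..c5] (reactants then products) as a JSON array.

Coefficients: [4, 5, 6, 5, 4]

T: 4·8+5·0 = 32 | 6·2+5·0+4·5 = 32
D: 4·0+5·7 = 35 | 6·3+5·1+4·3 = 35
G: 4·6+5·8 = 64 | 6·6+5·0+4·7 = 64
A: 4·0+5·4 = 20 | 6·0+5·0+4·5 = 20
gcd(4,5,6,5,4) = 1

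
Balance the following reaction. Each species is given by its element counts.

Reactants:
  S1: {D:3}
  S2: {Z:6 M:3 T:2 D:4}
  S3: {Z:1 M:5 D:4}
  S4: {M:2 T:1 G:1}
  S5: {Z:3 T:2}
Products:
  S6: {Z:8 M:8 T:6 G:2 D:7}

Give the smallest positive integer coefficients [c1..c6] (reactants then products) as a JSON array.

Z: 2·0+1·6+1·1+4·0+3·3 = 16 | 2·8 = 16
M: 2·0+1·3+1·5+4·2+3·0 = 16 | 2·8 = 16
T: 2·0+1·2+1·0+4·1+3·2 = 12 | 2·6 = 12
G: 2·0+1·0+1·0+4·1+3·0 = 4 | 2·2 = 4
D: 2·3+1·4+1·4+4·0+3·0 = 14 | 2·7 = 14
gcd(2,1,1,4,3,2) = 1

Coefficients: [2, 1, 1, 4, 3, 2]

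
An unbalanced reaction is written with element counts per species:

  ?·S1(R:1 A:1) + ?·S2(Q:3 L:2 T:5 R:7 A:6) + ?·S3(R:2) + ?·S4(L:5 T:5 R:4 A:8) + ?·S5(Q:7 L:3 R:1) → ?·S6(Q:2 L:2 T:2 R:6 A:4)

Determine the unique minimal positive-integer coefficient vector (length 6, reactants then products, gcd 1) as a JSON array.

Q: 6·0+1·3+6·0+1·0+1·7 = 10 | 5·2 = 10
L: 6·0+1·2+6·0+1·5+1·3 = 10 | 5·2 = 10
T: 6·0+1·5+6·0+1·5+1·0 = 10 | 5·2 = 10
R: 6·1+1·7+6·2+1·4+1·1 = 30 | 5·6 = 30
A: 6·1+1·6+6·0+1·8+1·0 = 20 | 5·4 = 20
gcd(6,1,6,1,1,5) = 1

Coefficients: [6, 1, 6, 1, 1, 5]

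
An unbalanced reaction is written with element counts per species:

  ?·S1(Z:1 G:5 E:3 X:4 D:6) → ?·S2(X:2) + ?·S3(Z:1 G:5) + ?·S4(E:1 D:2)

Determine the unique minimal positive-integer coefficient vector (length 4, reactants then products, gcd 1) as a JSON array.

Z: 1·1 = 1 | 2·0+1·1+3·0 = 1
G: 1·5 = 5 | 2·0+1·5+3·0 = 5
E: 1·3 = 3 | 2·0+1·0+3·1 = 3
X: 1·4 = 4 | 2·2+1·0+3·0 = 4
D: 1·6 = 6 | 2·0+1·0+3·2 = 6
gcd(1,2,1,3) = 1

Coefficients: [1, 2, 1, 3]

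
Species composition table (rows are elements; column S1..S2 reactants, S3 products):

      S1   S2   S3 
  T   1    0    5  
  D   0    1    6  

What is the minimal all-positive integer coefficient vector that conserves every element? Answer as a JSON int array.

Coefficients: [5, 6, 1]

T: 5·1+6·0 = 5 | 1·5 = 5
D: 5·0+6·1 = 6 | 1·6 = 6
gcd(5,6,1) = 1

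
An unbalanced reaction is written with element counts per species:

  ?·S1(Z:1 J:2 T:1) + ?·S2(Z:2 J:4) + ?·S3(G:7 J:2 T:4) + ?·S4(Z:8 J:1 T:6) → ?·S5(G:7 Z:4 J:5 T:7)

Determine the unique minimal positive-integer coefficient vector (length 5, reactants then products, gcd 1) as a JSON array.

Coefficients: [6, 1, 6, 2, 6]

G: 6·0+1·0+6·7+2·0 = 42 | 6·7 = 42
Z: 6·1+1·2+6·0+2·8 = 24 | 6·4 = 24
J: 6·2+1·4+6·2+2·1 = 30 | 6·5 = 30
T: 6·1+1·0+6·4+2·6 = 42 | 6·7 = 42
gcd(6,1,6,2,6) = 1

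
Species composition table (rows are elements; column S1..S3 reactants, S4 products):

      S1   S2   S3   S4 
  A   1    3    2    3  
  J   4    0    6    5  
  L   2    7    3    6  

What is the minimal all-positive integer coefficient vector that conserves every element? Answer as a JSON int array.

A: 1·1+1·3+1·2 = 6 | 2·3 = 6
J: 1·4+1·0+1·6 = 10 | 2·5 = 10
L: 1·2+1·7+1·3 = 12 | 2·6 = 12
gcd(1,1,1,2) = 1

Coefficients: [1, 1, 1, 2]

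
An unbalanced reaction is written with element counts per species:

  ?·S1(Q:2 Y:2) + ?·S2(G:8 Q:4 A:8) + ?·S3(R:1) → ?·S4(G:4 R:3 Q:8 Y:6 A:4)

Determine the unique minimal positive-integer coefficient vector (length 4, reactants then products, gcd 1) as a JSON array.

G: 6·0+1·8+6·0 = 8 | 2·4 = 8
R: 6·0+1·0+6·1 = 6 | 2·3 = 6
Q: 6·2+1·4+6·0 = 16 | 2·8 = 16
Y: 6·2+1·0+6·0 = 12 | 2·6 = 12
A: 6·0+1·8+6·0 = 8 | 2·4 = 8
gcd(6,1,6,2) = 1

Coefficients: [6, 1, 6, 2]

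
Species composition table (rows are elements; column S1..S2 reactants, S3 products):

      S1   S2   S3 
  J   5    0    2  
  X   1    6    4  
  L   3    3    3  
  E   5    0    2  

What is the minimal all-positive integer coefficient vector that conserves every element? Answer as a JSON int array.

Coefficients: [2, 3, 5]

J: 2·5+3·0 = 10 | 5·2 = 10
X: 2·1+3·6 = 20 | 5·4 = 20
L: 2·3+3·3 = 15 | 5·3 = 15
E: 2·5+3·0 = 10 | 5·2 = 10
gcd(2,3,5) = 1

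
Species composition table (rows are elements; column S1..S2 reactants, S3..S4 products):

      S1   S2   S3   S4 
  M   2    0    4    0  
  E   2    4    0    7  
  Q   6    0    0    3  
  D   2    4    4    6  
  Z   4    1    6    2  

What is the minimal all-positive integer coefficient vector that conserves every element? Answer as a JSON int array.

Coefficients: [2, 6, 1, 4]

M: 2·2+6·0 = 4 | 1·4+4·0 = 4
E: 2·2+6·4 = 28 | 1·0+4·7 = 28
Q: 2·6+6·0 = 12 | 1·0+4·3 = 12
D: 2·2+6·4 = 28 | 1·4+4·6 = 28
Z: 2·4+6·1 = 14 | 1·6+4·2 = 14
gcd(2,6,1,4) = 1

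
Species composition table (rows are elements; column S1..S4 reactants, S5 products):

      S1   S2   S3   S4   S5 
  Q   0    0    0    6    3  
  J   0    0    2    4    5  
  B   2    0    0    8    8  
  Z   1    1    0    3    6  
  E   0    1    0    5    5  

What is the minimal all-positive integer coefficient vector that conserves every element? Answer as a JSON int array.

Q: 4·0+5·0+3·0+1·6 = 6 | 2·3 = 6
J: 4·0+5·0+3·2+1·4 = 10 | 2·5 = 10
B: 4·2+5·0+3·0+1·8 = 16 | 2·8 = 16
Z: 4·1+5·1+3·0+1·3 = 12 | 2·6 = 12
E: 4·0+5·1+3·0+1·5 = 10 | 2·5 = 10
gcd(4,5,3,1,2) = 1

Coefficients: [4, 5, 3, 1, 2]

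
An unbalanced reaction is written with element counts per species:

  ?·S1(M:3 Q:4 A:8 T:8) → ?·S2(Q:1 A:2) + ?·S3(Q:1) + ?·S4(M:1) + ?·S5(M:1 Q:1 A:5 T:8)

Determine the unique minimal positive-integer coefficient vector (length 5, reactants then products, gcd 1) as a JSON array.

M: 2·3 = 6 | 3·0+3·0+4·1+2·1 = 6
Q: 2·4 = 8 | 3·1+3·1+4·0+2·1 = 8
A: 2·8 = 16 | 3·2+3·0+4·0+2·5 = 16
T: 2·8 = 16 | 3·0+3·0+4·0+2·8 = 16
gcd(2,3,3,4,2) = 1

Coefficients: [2, 3, 3, 4, 2]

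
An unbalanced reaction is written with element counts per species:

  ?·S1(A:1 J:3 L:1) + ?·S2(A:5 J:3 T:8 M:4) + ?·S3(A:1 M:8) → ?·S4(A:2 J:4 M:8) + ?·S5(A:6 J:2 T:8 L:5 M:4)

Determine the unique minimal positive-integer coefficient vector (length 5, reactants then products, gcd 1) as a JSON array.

Coefficients: [5, 1, 4, 4, 1]

A: 5·1+1·5+4·1 = 14 | 4·2+1·6 = 14
J: 5·3+1·3+4·0 = 18 | 4·4+1·2 = 18
T: 5·0+1·8+4·0 = 8 | 4·0+1·8 = 8
L: 5·1+1·0+4·0 = 5 | 4·0+1·5 = 5
M: 5·0+1·4+4·8 = 36 | 4·8+1·4 = 36
gcd(5,1,4,4,1) = 1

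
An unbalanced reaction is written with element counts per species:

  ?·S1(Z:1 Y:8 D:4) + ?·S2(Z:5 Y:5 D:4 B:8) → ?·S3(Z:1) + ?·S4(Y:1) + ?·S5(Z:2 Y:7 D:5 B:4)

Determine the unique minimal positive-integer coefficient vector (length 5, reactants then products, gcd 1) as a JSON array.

Coefficients: [3, 2, 5, 6, 4]

Z: 3·1+2·5 = 13 | 5·1+6·0+4·2 = 13
Y: 3·8+2·5 = 34 | 5·0+6·1+4·7 = 34
D: 3·4+2·4 = 20 | 5·0+6·0+4·5 = 20
B: 3·0+2·8 = 16 | 5·0+6·0+4·4 = 16
gcd(3,2,5,6,4) = 1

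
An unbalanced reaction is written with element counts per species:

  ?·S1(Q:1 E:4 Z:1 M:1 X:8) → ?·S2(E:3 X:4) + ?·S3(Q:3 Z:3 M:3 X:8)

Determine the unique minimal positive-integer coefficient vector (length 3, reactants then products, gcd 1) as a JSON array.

Coefficients: [3, 4, 1]

Q: 3·1 = 3 | 4·0+1·3 = 3
E: 3·4 = 12 | 4·3+1·0 = 12
Z: 3·1 = 3 | 4·0+1·3 = 3
M: 3·1 = 3 | 4·0+1·3 = 3
X: 3·8 = 24 | 4·4+1·8 = 24
gcd(3,4,1) = 1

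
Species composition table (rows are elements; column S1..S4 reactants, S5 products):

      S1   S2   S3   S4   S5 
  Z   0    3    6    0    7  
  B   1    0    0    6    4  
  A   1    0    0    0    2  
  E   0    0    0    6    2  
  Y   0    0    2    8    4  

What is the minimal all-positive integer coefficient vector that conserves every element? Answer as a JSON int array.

Z: 6·0+3·3+2·6+1·0 = 21 | 3·7 = 21
B: 6·1+3·0+2·0+1·6 = 12 | 3·4 = 12
A: 6·1+3·0+2·0+1·0 = 6 | 3·2 = 6
E: 6·0+3·0+2·0+1·6 = 6 | 3·2 = 6
Y: 6·0+3·0+2·2+1·8 = 12 | 3·4 = 12
gcd(6,3,2,1,3) = 1

Coefficients: [6, 3, 2, 1, 3]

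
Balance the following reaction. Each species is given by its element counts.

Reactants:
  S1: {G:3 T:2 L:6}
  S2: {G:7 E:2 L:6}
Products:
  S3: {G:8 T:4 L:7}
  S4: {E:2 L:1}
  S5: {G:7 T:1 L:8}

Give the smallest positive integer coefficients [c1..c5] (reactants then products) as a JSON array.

G: 5·3+5·7 = 50 | 1·8+5·0+6·7 = 50
T: 5·2+5·0 = 10 | 1·4+5·0+6·1 = 10
E: 5·0+5·2 = 10 | 1·0+5·2+6·0 = 10
L: 5·6+5·6 = 60 | 1·7+5·1+6·8 = 60
gcd(5,5,1,5,6) = 1

Coefficients: [5, 5, 1, 5, 6]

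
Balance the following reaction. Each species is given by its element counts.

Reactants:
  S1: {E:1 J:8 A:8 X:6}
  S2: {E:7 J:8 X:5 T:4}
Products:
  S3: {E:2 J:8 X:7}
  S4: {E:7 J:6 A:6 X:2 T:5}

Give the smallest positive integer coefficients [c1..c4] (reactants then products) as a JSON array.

Coefficients: [3, 5, 5, 4]

E: 3·1+5·7 = 38 | 5·2+4·7 = 38
J: 3·8+5·8 = 64 | 5·8+4·6 = 64
A: 3·8+5·0 = 24 | 5·0+4·6 = 24
X: 3·6+5·5 = 43 | 5·7+4·2 = 43
T: 3·0+5·4 = 20 | 5·0+4·5 = 20
gcd(3,5,5,4) = 1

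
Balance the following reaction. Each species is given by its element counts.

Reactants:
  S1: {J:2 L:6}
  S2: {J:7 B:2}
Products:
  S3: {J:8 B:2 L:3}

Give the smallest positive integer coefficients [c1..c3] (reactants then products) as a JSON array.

J: 1·2+2·7 = 16 | 2·8 = 16
B: 1·0+2·2 = 4 | 2·2 = 4
L: 1·6+2·0 = 6 | 2·3 = 6
gcd(1,2,2) = 1

Coefficients: [1, 2, 2]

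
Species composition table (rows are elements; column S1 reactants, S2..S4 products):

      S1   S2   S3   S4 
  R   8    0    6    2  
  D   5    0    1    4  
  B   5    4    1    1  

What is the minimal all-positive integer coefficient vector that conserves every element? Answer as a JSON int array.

Coefficients: [4, 3, 4, 4]

R: 4·8 = 32 | 3·0+4·6+4·2 = 32
D: 4·5 = 20 | 3·0+4·1+4·4 = 20
B: 4·5 = 20 | 3·4+4·1+4·1 = 20
gcd(4,3,4,4) = 1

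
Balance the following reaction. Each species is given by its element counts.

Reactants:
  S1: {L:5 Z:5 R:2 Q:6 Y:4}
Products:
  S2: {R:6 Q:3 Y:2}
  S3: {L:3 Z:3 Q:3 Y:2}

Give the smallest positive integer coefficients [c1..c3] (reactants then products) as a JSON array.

L: 3·5 = 15 | 1·0+5·3 = 15
Z: 3·5 = 15 | 1·0+5·3 = 15
R: 3·2 = 6 | 1·6+5·0 = 6
Q: 3·6 = 18 | 1·3+5·3 = 18
Y: 3·4 = 12 | 1·2+5·2 = 12
gcd(3,1,5) = 1

Coefficients: [3, 1, 5]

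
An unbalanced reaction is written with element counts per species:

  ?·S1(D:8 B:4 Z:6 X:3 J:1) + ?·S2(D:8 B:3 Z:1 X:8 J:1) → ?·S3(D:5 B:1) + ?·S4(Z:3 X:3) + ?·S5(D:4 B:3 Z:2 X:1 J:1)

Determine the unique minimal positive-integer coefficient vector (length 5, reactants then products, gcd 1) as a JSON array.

Coefficients: [4, 1, 4, 5, 5]

D: 4·8+1·8 = 40 | 4·5+5·0+5·4 = 40
B: 4·4+1·3 = 19 | 4·1+5·0+5·3 = 19
Z: 4·6+1·1 = 25 | 4·0+5·3+5·2 = 25
X: 4·3+1·8 = 20 | 4·0+5·3+5·1 = 20
J: 4·1+1·1 = 5 | 4·0+5·0+5·1 = 5
gcd(4,1,4,5,5) = 1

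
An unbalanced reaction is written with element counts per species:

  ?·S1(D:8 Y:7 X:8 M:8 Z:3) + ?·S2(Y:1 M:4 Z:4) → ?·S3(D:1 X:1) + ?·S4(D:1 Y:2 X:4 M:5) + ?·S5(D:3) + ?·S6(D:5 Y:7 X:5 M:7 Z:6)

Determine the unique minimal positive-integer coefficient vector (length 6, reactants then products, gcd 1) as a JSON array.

D: 6·8+3·0 = 48 | 3·1+5·1+5·3+5·5 = 48
Y: 6·7+3·1 = 45 | 3·0+5·2+5·0+5·7 = 45
X: 6·8+3·0 = 48 | 3·1+5·4+5·0+5·5 = 48
M: 6·8+3·4 = 60 | 3·0+5·5+5·0+5·7 = 60
Z: 6·3+3·4 = 30 | 3·0+5·0+5·0+5·6 = 30
gcd(6,3,3,5,5,5) = 1

Coefficients: [6, 3, 3, 5, 5, 5]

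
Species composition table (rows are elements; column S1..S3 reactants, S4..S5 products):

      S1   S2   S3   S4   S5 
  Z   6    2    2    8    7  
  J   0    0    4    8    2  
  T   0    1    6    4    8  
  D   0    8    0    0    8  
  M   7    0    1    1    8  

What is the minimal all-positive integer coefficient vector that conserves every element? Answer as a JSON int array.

Coefficients: [2, 2, 3, 1, 2]

Z: 2·6+2·2+3·2 = 22 | 1·8+2·7 = 22
J: 2·0+2·0+3·4 = 12 | 1·8+2·2 = 12
T: 2·0+2·1+3·6 = 20 | 1·4+2·8 = 20
D: 2·0+2·8+3·0 = 16 | 1·0+2·8 = 16
M: 2·7+2·0+3·1 = 17 | 1·1+2·8 = 17
gcd(2,2,3,1,2) = 1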